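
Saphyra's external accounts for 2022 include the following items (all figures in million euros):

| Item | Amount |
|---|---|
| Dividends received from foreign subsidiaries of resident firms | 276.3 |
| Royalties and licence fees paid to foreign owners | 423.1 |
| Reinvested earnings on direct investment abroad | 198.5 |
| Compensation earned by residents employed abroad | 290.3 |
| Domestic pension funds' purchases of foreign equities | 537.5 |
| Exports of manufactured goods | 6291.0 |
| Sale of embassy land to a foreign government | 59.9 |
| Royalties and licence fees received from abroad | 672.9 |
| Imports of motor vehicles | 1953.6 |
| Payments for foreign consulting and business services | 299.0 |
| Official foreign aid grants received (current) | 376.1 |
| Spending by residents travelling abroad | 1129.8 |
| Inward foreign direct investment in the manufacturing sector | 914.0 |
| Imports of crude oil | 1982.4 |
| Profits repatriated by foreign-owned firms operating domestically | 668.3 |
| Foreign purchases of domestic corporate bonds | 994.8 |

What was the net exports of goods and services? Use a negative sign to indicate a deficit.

1176.0

Goods: -1953.6 - 1982.4 + 6291.0 = 2355.0
Services: 672.9 - 1129.8 - 299.0 - 423.1 = -1179.0
Trade balance = 2355.0 + (-1179.0) = 1176.0
(Excluded from the trade balance — primary income: dividends received from foreign subsidiaries of resident firms 276.3, reinvested earnings on direct investment abroad 198.5, compensation earned by residents employed abroad 290.3, profits repatriated by foreign-owned firms operating domestically 668.3; financial account: domestic pension funds' purchases of foreign equities 537.5, inward foreign direct investment in the manufacturing sector 914.0, foreign purchases of domestic corporate bonds 994.8; capital account: sale of embassy land to a foreign government 59.9; secondary income: official foreign aid grants received (current) 376.1.)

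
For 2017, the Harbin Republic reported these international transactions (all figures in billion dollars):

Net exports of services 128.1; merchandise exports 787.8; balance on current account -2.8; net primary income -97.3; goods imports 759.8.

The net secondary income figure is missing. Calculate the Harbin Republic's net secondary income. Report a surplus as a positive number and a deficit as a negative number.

-61.6

Current account = goods balance + services balance + net primary income + net secondary income
Sum of the known components = 58.8
Net secondary income = CA - (known components) = -2.8 - 58.8 = -61.6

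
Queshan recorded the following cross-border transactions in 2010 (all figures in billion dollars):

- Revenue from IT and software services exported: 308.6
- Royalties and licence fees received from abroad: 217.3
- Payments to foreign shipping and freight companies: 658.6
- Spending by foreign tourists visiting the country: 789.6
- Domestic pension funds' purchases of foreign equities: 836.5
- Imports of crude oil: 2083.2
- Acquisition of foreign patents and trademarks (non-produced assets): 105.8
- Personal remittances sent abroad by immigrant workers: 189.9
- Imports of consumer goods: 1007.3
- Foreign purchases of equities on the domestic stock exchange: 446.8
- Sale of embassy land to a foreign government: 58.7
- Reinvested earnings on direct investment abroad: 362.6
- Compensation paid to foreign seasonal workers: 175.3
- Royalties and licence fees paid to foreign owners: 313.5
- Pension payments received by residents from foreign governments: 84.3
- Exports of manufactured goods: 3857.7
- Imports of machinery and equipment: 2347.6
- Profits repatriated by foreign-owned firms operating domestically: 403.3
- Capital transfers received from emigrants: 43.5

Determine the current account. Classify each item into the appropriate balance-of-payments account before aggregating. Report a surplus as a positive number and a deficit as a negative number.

-1558.6

Goods: 3857.7 - 2347.6 - 2083.2 - 1007.3 = -1580.4
Services: 789.6 + 308.6 - 313.5 + 217.3 - 658.6 = 343.4
Primary income: -403.3 + 362.6 - 175.3 = -216.0
Secondary income: 84.3 - 189.9 = -105.6
Current account = (-1580.4) + 343.4 + (-216.0) + (-105.6) = -1558.6
(Excluded from the current account — financial account: domestic pension funds' purchases of foreign equities 836.5, foreign purchases of equities on the domestic stock exchange 446.8; capital account: acquisition of foreign patents and trademarks (non-produced assets) 105.8, sale of embassy land to a foreign government 58.7, capital transfers received from emigrants 43.5.)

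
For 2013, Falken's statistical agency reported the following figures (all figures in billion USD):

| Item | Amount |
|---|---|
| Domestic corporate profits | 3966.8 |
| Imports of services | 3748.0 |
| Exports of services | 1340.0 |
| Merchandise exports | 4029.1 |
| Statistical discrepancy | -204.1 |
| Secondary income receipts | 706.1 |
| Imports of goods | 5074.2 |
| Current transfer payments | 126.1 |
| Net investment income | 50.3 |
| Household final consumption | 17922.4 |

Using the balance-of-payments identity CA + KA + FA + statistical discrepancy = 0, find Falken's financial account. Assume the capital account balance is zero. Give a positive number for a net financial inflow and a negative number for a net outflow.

Goods balance = 4029.1 - 5074.2 = -1045.1
Services balance = 1340.0 - 3748.0 = -2408.0
Trade balance (goods + services) = -1045.1 + (-2408.0) = -3453.1
Net primary income = 50.3
Net secondary income = 706.1 - 126.1 = 580.0
Current account = -3453.1 + 50.3 + 580.0 = -2822.8
Financial account = -(-2822.8 + (-204.1)) = 3026.9

3026.9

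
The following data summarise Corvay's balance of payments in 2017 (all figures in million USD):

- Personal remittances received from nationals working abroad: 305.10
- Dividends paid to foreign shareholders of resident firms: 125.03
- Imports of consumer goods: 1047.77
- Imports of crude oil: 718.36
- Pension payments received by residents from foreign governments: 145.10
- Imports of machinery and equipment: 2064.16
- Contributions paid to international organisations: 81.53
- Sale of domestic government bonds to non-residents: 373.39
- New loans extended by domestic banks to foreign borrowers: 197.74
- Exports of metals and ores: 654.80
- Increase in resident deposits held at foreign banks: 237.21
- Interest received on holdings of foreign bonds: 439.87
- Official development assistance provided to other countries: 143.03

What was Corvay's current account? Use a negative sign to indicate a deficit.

Goods: -718.36 + 654.80 - 2064.16 - 1047.77 = -3175.49
Primary income: 439.87 - 125.03 = 314.84
Secondary income: -81.53 + 305.10 - 143.03 + 145.10 = 225.64
Current account = (-3175.49) + 314.84 + 225.64 = -2635.01
(Excluded from the current account — financial account: sale of domestic government bonds to non-residents 373.39, new loans extended by domestic banks to foreign borrowers 197.74, increase in resident deposits held at foreign banks 237.21.)

-2635.01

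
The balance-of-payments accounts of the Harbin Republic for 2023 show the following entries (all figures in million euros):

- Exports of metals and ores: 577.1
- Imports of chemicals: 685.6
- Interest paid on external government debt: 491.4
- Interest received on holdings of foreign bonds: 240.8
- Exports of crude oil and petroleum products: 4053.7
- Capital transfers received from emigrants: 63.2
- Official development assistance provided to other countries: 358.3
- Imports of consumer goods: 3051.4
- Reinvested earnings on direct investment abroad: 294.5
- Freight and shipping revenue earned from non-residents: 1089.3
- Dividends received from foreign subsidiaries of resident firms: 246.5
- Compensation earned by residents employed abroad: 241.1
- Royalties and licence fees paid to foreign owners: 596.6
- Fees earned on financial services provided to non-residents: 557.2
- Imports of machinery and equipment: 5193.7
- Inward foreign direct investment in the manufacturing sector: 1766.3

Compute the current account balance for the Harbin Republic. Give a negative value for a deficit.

Goods: 4053.7 - 685.6 - 3051.4 + 577.1 - 5193.7 = -4299.9
Services: 1089.3 - 596.6 + 557.2 = 1049.9
Primary income: 246.5 - 491.4 + 294.5 + 240.8 + 241.1 = 531.5
Secondary income: -358.3
Current account = (-4299.9) + 1049.9 + 531.5 + (-358.3) = -3076.8
(Excluded from the current account — capital account: capital transfers received from emigrants 63.2; financial account: inward foreign direct investment in the manufacturing sector 1766.3.)

-3076.8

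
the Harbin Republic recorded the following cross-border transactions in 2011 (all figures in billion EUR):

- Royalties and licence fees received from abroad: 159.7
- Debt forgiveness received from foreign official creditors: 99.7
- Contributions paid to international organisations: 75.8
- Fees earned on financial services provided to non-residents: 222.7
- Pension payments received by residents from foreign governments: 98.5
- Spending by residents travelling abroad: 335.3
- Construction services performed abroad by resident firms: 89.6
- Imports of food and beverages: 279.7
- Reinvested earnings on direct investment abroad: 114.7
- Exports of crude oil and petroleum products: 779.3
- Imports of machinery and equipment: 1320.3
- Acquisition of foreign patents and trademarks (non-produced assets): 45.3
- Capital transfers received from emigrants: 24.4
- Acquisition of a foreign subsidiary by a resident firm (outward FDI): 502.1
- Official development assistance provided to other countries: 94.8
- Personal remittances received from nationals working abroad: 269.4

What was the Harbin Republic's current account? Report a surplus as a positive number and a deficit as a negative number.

Goods: -279.7 - 1320.3 + 779.3 = -820.7
Services: 159.7 - 335.3 + 89.6 + 222.7 = 136.7
Primary income: 114.7
Secondary income: -75.8 + 98.5 - 94.8 + 269.4 = 197.3
Current account = (-820.7) + 136.7 + 114.7 + 197.3 = -372.0
(Excluded from the current account — capital account: debt forgiveness received from foreign official creditors 99.7, acquisition of foreign patents and trademarks (non-produced assets) 45.3, capital transfers received from emigrants 24.4; financial account: acquisition of a foreign subsidiary by a resident firm (outward FDI) 502.1.)

-372.0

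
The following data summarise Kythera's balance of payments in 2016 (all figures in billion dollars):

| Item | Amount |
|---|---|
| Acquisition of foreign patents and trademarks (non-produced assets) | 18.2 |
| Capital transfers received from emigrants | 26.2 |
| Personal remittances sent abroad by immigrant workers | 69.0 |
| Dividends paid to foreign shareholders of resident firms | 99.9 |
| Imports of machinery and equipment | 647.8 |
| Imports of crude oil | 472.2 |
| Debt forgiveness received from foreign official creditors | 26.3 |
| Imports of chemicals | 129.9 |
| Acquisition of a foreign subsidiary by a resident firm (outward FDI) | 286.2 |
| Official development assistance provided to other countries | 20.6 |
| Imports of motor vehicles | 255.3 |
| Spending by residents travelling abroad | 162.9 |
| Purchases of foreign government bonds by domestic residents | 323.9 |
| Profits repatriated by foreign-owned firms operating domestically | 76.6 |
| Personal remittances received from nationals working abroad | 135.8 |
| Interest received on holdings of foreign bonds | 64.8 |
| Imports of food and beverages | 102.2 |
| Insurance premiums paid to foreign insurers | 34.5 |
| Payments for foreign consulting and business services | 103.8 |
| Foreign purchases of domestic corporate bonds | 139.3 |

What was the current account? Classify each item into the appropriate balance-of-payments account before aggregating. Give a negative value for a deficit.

-1974.1

Goods: -255.3 - 647.8 - 129.9 - 102.2 - 472.2 = -1607.4
Services: -34.5 - 103.8 - 162.9 = -301.2
Primary income: 64.8 - 76.6 - 99.9 = -111.7
Secondary income: 135.8 - 20.6 - 69.0 = 46.2
Current account = (-1607.4) + (-301.2) + (-111.7) + 46.2 = -1974.1
(Excluded from the current account — capital account: acquisition of foreign patents and trademarks (non-produced assets) 18.2, capital transfers received from emigrants 26.2, debt forgiveness received from foreign official creditors 26.3; financial account: acquisition of a foreign subsidiary by a resident firm (outward FDI) 286.2, purchases of foreign government bonds by domestic residents 323.9, foreign purchases of domestic corporate bonds 139.3.)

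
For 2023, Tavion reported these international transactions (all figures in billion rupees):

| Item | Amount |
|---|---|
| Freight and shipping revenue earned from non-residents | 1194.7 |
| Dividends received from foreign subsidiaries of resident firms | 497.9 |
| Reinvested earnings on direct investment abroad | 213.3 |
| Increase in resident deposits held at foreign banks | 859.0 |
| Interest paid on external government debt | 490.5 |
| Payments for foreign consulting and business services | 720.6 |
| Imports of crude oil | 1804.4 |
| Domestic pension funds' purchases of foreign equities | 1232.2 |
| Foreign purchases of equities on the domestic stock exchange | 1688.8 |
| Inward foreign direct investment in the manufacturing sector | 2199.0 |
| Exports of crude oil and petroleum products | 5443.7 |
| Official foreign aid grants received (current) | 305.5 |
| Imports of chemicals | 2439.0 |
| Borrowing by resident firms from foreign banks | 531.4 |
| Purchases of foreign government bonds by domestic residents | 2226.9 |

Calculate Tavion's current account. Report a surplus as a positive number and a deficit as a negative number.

Goods: -2439.0 - 1804.4 + 5443.7 = 1200.3
Services: 1194.7 - 720.6 = 474.1
Primary income: -490.5 + 213.3 + 497.9 = 220.7
Secondary income: 305.5
Current account = 1200.3 + 474.1 + 220.7 + 305.5 = 2200.6
(Excluded from the current account — financial account: increase in resident deposits held at foreign banks 859.0, domestic pension funds' purchases of foreign equities 1232.2, foreign purchases of equities on the domestic stock exchange 1688.8, inward foreign direct investment in the manufacturing sector 2199.0, borrowing by resident firms from foreign banks 531.4, purchases of foreign government bonds by domestic residents 2226.9.)

2200.6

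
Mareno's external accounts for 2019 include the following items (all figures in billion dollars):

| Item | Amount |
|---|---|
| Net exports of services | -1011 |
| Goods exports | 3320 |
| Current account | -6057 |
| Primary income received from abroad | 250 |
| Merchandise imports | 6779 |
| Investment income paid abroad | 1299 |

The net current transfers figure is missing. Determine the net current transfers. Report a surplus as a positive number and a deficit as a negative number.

Current account = goods balance + services balance + net primary income + net secondary income
Sum of the known components = -5519
Net current transfers = CA - (known components) = -6057 - (-5519) = -538

-538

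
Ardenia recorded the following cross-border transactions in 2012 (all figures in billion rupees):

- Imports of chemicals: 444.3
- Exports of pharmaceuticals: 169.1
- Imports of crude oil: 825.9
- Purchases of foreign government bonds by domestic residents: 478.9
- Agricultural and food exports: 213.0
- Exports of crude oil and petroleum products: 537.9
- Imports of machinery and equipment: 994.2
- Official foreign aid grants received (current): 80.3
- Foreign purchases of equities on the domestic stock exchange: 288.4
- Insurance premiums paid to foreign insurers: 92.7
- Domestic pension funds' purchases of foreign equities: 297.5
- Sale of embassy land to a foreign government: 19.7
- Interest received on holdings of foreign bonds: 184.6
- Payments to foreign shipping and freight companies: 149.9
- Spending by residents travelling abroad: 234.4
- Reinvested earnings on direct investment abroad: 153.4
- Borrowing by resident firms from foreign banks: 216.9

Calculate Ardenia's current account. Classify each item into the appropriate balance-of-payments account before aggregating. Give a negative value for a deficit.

-1403.1

Goods: 213.0 - 825.9 + 169.1 - 444.3 + 537.9 - 994.2 = -1344.4
Services: -149.9 - 92.7 - 234.4 = -477.0
Primary income: 184.6 + 153.4 = 338.0
Secondary income: 80.3
Current account = (-1344.4) + (-477.0) + 338.0 + 80.3 = -1403.1
(Excluded from the current account — financial account: purchases of foreign government bonds by domestic residents 478.9, foreign purchases of equities on the domestic stock exchange 288.4, domestic pension funds' purchases of foreign equities 297.5, borrowing by resident firms from foreign banks 216.9; capital account: sale of embassy land to a foreign government 19.7.)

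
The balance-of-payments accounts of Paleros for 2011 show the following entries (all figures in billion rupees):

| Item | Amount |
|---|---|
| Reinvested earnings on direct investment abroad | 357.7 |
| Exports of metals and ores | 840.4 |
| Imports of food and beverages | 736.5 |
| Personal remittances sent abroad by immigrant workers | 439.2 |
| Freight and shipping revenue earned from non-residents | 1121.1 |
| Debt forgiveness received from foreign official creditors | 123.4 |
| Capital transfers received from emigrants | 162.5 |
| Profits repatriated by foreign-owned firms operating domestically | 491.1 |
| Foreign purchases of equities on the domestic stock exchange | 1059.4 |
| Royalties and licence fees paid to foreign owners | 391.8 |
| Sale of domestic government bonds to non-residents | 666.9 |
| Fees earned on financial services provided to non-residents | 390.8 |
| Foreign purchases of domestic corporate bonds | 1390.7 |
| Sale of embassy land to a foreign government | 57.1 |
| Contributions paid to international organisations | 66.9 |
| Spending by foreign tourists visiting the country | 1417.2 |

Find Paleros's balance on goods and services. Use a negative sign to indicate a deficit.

Goods: 840.4 - 736.5 = 103.9
Services: 390.8 + 1417.2 + 1121.1 - 391.8 = 2537.3
Trade balance = 103.9 + 2537.3 = 2641.2
(Excluded from the trade balance — primary income: reinvested earnings on direct investment abroad 357.7, profits repatriated by foreign-owned firms operating domestically 491.1; secondary income: personal remittances sent abroad by immigrant workers 439.2, contributions paid to international organisations 66.9; capital account: debt forgiveness received from foreign official creditors 123.4, capital transfers received from emigrants 162.5, sale of embassy land to a foreign government 57.1; financial account: foreign purchases of equities on the domestic stock exchange 1059.4, sale of domestic government bonds to non-residents 666.9, foreign purchases of domestic corporate bonds 1390.7.)

2641.2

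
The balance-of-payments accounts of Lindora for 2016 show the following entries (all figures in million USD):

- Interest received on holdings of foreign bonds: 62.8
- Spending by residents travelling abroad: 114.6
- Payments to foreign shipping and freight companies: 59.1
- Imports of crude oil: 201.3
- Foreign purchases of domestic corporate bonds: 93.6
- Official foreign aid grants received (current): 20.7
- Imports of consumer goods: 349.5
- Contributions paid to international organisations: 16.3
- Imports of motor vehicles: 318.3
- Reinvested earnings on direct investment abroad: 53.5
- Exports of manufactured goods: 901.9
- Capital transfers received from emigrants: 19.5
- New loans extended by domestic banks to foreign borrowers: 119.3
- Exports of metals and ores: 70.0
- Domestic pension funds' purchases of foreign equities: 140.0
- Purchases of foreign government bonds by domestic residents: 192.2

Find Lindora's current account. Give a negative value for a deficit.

49.8

Goods: 901.9 - 318.3 - 349.5 - 201.3 + 70.0 = 102.8
Services: -59.1 - 114.6 = -173.7
Primary income: 62.8 + 53.5 = 116.3
Secondary income: -16.3 + 20.7 = 4.4
Current account = 102.8 + (-173.7) + 116.3 + 4.4 = 49.8
(Excluded from the current account — financial account: foreign purchases of domestic corporate bonds 93.6, new loans extended by domestic banks to foreign borrowers 119.3, domestic pension funds' purchases of foreign equities 140.0, purchases of foreign government bonds by domestic residents 192.2; capital account: capital transfers received from emigrants 19.5.)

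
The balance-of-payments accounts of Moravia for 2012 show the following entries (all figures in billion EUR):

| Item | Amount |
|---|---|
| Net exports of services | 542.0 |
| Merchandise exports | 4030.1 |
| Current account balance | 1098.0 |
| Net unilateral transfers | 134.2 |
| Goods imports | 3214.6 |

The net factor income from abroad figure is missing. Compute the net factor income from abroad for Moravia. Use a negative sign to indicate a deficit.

Current account = goods balance + services balance + net primary income + net secondary income
Sum of the known components = 1491.7
Net factor income from abroad = CA - (known components) = 1098.0 - 1491.7 = -393.7

-393.7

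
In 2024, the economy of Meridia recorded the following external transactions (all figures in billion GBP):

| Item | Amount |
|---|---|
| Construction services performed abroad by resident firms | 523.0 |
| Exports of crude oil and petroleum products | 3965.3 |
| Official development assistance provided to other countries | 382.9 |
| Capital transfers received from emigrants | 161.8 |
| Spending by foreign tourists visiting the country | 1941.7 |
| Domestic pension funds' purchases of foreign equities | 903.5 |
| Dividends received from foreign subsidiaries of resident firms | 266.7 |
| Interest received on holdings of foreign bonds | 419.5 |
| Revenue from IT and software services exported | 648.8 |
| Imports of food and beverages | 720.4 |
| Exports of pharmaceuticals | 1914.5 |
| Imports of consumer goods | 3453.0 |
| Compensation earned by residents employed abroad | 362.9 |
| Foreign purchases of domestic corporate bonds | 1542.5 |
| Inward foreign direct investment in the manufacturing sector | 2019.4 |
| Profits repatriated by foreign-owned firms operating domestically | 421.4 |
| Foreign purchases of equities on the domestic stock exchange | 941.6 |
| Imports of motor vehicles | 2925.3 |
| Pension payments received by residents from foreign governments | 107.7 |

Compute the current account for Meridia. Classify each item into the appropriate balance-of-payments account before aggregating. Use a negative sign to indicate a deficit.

Goods: 3965.3 - 2925.3 - 3453.0 - 720.4 + 1914.5 = -1218.9
Services: 648.8 + 1941.7 + 523.0 = 3113.5
Primary income: -421.4 + 362.9 + 419.5 + 266.7 = 627.7
Secondary income: 107.7 - 382.9 = -275.2
Current account = (-1218.9) + 3113.5 + 627.7 + (-275.2) = 2247.1
(Excluded from the current account — capital account: capital transfers received from emigrants 161.8; financial account: domestic pension funds' purchases of foreign equities 903.5, foreign purchases of domestic corporate bonds 1542.5, inward foreign direct investment in the manufacturing sector 2019.4, foreign purchases of equities on the domestic stock exchange 941.6.)

2247.1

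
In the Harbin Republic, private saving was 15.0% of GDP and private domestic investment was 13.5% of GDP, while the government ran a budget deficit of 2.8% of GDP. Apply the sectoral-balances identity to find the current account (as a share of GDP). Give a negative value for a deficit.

By the sectoral-balances identity, CA = (S_private - I) + (T - G).
Private balance = 15.0 - 13.5 = 1.5
Government balance (T - G) = -2.8
CA = 1.5 + (-2.8) = -1.3

-1.3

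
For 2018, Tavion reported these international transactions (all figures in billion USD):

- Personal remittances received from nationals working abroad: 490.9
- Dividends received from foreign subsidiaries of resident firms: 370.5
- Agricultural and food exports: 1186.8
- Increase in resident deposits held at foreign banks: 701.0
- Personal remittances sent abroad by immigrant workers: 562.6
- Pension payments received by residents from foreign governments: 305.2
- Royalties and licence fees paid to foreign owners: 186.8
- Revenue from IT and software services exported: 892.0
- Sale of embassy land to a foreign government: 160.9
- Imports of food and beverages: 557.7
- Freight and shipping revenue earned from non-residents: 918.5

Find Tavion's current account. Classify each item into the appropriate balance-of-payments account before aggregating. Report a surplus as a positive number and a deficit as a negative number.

Goods: -557.7 + 1186.8 = 629.1
Services: 892.0 - 186.8 + 918.5 = 1623.7
Primary income: 370.5
Secondary income: -562.6 + 305.2 + 490.9 = 233.5
Current account = 629.1 + 1623.7 + 370.5 + 233.5 = 2856.8
(Excluded from the current account — financial account: increase in resident deposits held at foreign banks 701.0; capital account: sale of embassy land to a foreign government 160.9.)

2856.8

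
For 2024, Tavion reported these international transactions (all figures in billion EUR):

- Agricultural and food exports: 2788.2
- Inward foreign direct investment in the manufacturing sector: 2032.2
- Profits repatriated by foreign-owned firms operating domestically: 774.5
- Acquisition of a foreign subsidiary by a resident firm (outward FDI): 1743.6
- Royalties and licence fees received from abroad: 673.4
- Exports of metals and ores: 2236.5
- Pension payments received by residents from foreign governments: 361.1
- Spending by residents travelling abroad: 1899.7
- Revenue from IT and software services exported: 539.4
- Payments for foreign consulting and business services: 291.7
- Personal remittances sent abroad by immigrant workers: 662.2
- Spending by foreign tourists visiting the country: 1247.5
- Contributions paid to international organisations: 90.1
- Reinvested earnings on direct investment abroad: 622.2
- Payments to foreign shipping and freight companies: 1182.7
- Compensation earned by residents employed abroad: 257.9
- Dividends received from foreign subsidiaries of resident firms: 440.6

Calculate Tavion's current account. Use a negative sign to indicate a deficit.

Goods: 2236.5 + 2788.2 = 5024.7
Services: -291.7 - 1899.7 + 673.4 + 539.4 - 1182.7 + 1247.5 = -913.8
Primary income: 622.2 - 774.5 + 440.6 + 257.9 = 546.2
Secondary income: 361.1 - 90.1 - 662.2 = -391.2
Current account = 5024.7 + (-913.8) + 546.2 + (-391.2) = 4265.9
(Excluded from the current account — financial account: inward foreign direct investment in the manufacturing sector 2032.2, acquisition of a foreign subsidiary by a resident firm (outward FDI) 1743.6.)

4265.9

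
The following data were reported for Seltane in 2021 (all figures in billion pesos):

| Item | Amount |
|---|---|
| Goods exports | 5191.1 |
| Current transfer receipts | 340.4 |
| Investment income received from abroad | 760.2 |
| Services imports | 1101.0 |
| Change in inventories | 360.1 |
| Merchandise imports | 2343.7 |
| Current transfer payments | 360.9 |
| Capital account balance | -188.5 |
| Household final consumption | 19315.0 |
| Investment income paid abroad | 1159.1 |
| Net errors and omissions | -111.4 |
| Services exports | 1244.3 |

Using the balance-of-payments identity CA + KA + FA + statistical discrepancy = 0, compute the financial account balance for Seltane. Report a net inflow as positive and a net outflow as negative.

Goods balance = 5191.1 - 2343.7 = 2847.4
Services balance = 1244.3 - 1101.0 = 143.3
Trade balance (goods + services) = 2847.4 + 143.3 = 2990.7
Net primary income = 760.2 - 1159.1 = -398.9
Net secondary income = 340.4 - 360.9 = -20.5
Current account = 2990.7 + (-398.9) + (-20.5) = 2571.3
Financial account = -(2571.3 + (-188.5) + (-111.4)) = -2271.4

-2271.4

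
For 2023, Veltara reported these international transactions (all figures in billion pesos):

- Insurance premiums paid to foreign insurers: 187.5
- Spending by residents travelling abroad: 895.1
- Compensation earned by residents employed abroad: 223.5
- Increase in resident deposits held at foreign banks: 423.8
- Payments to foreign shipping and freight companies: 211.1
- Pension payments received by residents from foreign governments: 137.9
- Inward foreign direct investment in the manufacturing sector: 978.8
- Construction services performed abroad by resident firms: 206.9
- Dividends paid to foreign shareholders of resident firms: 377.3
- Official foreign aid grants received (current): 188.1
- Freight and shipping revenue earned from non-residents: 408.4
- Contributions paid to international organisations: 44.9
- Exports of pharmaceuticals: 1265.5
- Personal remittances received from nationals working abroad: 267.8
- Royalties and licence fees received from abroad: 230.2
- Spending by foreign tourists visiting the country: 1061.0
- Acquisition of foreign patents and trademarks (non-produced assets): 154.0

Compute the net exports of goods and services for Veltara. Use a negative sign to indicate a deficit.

1878.3

Goods: 1265.5
Services: -211.1 - 895.1 + 230.2 + 1061.0 + 408.4 + 206.9 - 187.5 = 612.8
Trade balance = 1265.5 + 612.8 = 1878.3
(Excluded from the trade balance — primary income: compensation earned by residents employed abroad 223.5, dividends paid to foreign shareholders of resident firms 377.3; financial account: increase in resident deposits held at foreign banks 423.8, inward foreign direct investment in the manufacturing sector 978.8; secondary income: pension payments received by residents from foreign governments 137.9, official foreign aid grants received (current) 188.1, contributions paid to international organisations 44.9, personal remittances received from nationals working abroad 267.8; capital account: acquisition of foreign patents and trademarks (non-produced assets) 154.0.)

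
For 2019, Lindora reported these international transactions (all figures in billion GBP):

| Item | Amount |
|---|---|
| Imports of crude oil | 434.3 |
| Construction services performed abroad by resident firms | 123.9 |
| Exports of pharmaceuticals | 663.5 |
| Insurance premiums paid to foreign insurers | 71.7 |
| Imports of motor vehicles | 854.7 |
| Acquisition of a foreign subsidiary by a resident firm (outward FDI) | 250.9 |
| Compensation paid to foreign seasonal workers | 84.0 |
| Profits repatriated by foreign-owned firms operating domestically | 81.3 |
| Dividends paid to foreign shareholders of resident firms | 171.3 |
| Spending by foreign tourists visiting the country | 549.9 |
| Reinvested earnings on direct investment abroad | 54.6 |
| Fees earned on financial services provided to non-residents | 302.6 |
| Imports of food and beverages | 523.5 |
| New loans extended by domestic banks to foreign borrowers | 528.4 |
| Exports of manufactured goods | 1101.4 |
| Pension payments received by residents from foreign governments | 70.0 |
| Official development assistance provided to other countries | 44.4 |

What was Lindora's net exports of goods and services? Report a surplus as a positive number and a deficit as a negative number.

Goods: -523.5 + 663.5 - 434.3 - 854.7 + 1101.4 = -47.6
Services: -71.7 + 302.6 + 123.9 + 549.9 = 904.7
Trade balance = -47.6 + 904.7 = 857.1
(Excluded from the trade balance — financial account: acquisition of a foreign subsidiary by a resident firm (outward FDI) 250.9, new loans extended by domestic banks to foreign borrowers 528.4; primary income: compensation paid to foreign seasonal workers 84.0, profits repatriated by foreign-owned firms operating domestically 81.3, dividends paid to foreign shareholders of resident firms 171.3, reinvested earnings on direct investment abroad 54.6; secondary income: pension payments received by residents from foreign governments 70.0, official development assistance provided to other countries 44.4.)

857.1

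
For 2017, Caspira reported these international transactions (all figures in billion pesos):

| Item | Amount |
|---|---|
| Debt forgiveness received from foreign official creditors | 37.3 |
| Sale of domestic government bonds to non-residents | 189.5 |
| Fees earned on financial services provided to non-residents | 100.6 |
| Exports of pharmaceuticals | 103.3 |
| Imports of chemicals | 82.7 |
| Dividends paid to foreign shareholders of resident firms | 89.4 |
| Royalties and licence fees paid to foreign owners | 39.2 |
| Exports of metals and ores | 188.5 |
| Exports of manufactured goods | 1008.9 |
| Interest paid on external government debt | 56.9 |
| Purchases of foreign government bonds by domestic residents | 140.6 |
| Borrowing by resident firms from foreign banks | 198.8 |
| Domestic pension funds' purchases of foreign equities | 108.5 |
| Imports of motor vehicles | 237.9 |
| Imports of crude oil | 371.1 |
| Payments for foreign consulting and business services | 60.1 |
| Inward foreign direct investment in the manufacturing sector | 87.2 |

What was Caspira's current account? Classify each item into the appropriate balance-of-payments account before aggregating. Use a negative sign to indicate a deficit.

Goods: 103.3 - 371.1 - 237.9 - 82.7 + 1008.9 + 188.5 = 609.0
Services: 100.6 - 60.1 - 39.2 = 1.3
Primary income: -89.4 - 56.9 = -146.3
Current account = 609.0 + 1.3 + (-146.3) = 464.0
(Excluded from the current account — capital account: debt forgiveness received from foreign official creditors 37.3; financial account: sale of domestic government bonds to non-residents 189.5, purchases of foreign government bonds by domestic residents 140.6, borrowing by resident firms from foreign banks 198.8, domestic pension funds' purchases of foreign equities 108.5, inward foreign direct investment in the manufacturing sector 87.2.)

464.0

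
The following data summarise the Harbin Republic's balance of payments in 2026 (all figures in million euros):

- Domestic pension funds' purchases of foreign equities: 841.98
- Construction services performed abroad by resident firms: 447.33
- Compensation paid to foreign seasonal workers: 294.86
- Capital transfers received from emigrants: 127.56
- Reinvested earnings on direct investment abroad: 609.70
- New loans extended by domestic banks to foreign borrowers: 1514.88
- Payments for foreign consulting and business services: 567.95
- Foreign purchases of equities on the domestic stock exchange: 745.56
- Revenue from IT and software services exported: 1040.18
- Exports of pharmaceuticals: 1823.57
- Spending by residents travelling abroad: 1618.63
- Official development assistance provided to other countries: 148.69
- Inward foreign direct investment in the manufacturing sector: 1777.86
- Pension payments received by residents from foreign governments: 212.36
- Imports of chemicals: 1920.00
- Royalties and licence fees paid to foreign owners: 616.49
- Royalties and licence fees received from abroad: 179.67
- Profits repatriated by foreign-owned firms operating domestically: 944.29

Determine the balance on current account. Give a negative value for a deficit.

Goods: -1920.00 + 1823.57 = -96.43
Services: 447.33 - 1618.63 - 616.49 + 1040.18 + 179.67 - 567.95 = -1135.89
Primary income: -294.86 + 609.70 - 944.29 = -629.45
Secondary income: -148.69 + 212.36 = 63.67
Current account = (-96.43) + (-1135.89) + (-629.45) + 63.67 = -1798.10
(Excluded from the current account — financial account: domestic pension funds' purchases of foreign equities 841.98, new loans extended by domestic banks to foreign borrowers 1514.88, foreign purchases of equities on the domestic stock exchange 745.56, inward foreign direct investment in the manufacturing sector 1777.86; capital account: capital transfers received from emigrants 127.56.)

-1798.10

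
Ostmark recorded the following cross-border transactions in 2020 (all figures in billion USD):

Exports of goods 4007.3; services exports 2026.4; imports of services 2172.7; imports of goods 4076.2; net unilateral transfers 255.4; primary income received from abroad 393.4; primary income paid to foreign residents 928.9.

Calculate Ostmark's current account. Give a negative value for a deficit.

-495.3

Goods balance = 4007.3 - 4076.2 = -68.9
Services balance = 2026.4 - 2172.7 = -146.3
Trade balance (goods + services) = -68.9 + (-146.3) = -215.2
Net primary income = 393.4 - 928.9 = -535.5
Net secondary income = 255.4
Current account = -215.2 + (-535.5) + 255.4 = -495.3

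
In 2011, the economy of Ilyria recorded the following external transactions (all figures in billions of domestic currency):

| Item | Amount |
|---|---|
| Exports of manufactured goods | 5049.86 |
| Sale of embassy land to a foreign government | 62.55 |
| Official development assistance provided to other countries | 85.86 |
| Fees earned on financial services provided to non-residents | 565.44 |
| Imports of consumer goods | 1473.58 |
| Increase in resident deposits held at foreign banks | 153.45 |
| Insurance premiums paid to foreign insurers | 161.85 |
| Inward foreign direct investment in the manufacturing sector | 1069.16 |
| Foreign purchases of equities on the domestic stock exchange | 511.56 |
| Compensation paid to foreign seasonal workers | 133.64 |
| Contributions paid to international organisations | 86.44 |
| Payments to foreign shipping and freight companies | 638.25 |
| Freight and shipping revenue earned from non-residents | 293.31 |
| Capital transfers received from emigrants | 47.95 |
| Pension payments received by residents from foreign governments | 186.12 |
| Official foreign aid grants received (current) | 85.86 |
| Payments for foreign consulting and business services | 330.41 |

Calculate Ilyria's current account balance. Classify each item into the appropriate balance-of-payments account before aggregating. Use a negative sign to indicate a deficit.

3270.56

Goods: -1473.58 + 5049.86 = 3576.28
Services: -330.41 - 161.85 + 565.44 + 293.31 - 638.25 = -271.76
Primary income: -133.64
Secondary income: -85.86 + 85.86 - 86.44 + 186.12 = 99.68
Current account = 3576.28 + (-271.76) + (-133.64) + 99.68 = 3270.56
(Excluded from the current account — capital account: sale of embassy land to a foreign government 62.55, capital transfers received from emigrants 47.95; financial account: increase in resident deposits held at foreign banks 153.45, inward foreign direct investment in the manufacturing sector 1069.16, foreign purchases of equities on the domestic stock exchange 511.56.)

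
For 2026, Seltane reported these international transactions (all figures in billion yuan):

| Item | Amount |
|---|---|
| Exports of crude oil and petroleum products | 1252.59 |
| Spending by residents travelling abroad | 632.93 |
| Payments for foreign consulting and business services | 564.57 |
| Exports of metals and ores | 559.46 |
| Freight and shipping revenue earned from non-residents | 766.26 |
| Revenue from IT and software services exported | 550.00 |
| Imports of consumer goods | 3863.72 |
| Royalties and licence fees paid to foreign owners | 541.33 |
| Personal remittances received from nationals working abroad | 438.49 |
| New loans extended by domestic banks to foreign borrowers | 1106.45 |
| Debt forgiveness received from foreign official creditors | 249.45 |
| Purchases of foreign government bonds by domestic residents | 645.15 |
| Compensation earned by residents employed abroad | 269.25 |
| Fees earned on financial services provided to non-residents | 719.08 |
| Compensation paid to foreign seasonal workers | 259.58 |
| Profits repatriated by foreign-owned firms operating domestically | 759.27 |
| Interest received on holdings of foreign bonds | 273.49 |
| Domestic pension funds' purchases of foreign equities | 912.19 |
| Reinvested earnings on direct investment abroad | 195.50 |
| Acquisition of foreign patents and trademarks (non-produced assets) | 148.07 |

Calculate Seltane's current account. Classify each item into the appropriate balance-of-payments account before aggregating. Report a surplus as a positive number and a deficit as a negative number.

Goods: -3863.72 + 1252.59 + 559.46 = -2051.67
Services: 766.26 + 550.00 + 719.08 - 541.33 - 632.93 - 564.57 = 296.51
Primary income: 273.49 + 195.50 - 759.27 + 269.25 - 259.58 = -280.61
Secondary income: 438.49
Current account = (-2051.67) + 296.51 + (-280.61) + 438.49 = -1597.28
(Excluded from the current account — financial account: new loans extended by domestic banks to foreign borrowers 1106.45, purchases of foreign government bonds by domestic residents 645.15, domestic pension funds' purchases of foreign equities 912.19; capital account: debt forgiveness received from foreign official creditors 249.45, acquisition of foreign patents and trademarks (non-produced assets) 148.07.)

-1597.28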